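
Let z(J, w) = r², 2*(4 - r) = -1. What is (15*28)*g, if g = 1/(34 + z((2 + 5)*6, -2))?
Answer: 240/31 ≈ 7.7419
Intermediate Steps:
r = 9/2 (r = 4 - ½*(-1) = 4 + ½ = 9/2 ≈ 4.5000)
z(J, w) = 81/4 (z(J, w) = (9/2)² = 81/4)
g = 4/217 (g = 1/(34 + 81/4) = 1/(217/4) = 4/217 ≈ 0.018433)
(15*28)*g = (15*28)*(4/217) = 420*(4/217) = 240/31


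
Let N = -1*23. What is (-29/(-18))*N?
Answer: -667/18 ≈ -37.056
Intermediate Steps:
N = -23
(-29/(-18))*N = -29/(-18)*(-23) = -29*(-1/18)*(-23) = (29/18)*(-23) = -667/18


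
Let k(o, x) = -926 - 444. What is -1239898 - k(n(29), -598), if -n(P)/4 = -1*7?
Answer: -1238528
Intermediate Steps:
n(P) = 28 (n(P) = -(-4)*7 = -4*(-7) = 28)
k(o, x) = -1370
-1239898 - k(n(29), -598) = -1239898 - 1*(-1370) = -1239898 + 1370 = -1238528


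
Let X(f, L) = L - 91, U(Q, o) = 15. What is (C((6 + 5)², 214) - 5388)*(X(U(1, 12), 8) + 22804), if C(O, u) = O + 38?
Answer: -118808109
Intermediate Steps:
X(f, L) = -91 + L
C(O, u) = 38 + O
(C((6 + 5)², 214) - 5388)*(X(U(1, 12), 8) + 22804) = ((38 + (6 + 5)²) - 5388)*((-91 + 8) + 22804) = ((38 + 11²) - 5388)*(-83 + 22804) = ((38 + 121) - 5388)*22721 = (159 - 5388)*22721 = -5229*22721 = -118808109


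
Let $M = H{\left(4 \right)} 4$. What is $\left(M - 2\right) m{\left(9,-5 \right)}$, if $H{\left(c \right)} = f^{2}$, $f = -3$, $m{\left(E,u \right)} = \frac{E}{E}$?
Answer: $34$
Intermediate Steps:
$m{\left(E,u \right)} = 1$
$H{\left(c \right)} = 9$ ($H{\left(c \right)} = \left(-3\right)^{2} = 9$)
$M = 36$ ($M = 9 \cdot 4 = 36$)
$\left(M - 2\right) m{\left(9,-5 \right)} = \left(36 - 2\right) 1 = 34 \cdot 1 = 34$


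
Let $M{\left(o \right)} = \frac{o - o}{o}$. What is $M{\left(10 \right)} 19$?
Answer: $0$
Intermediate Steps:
$M{\left(o \right)} = 0$ ($M{\left(o \right)} = \frac{0}{o} = 0$)
$M{\left(10 \right)} 19 = 0 \cdot 19 = 0$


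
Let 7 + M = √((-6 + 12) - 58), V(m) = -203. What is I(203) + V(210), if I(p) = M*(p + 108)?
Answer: -2380 + 622*I*√13 ≈ -2380.0 + 2242.7*I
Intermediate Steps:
M = -7 + 2*I*√13 (M = -7 + √((-6 + 12) - 58) = -7 + √(6 - 58) = -7 + √(-52) = -7 + 2*I*√13 ≈ -7.0 + 7.2111*I)
I(p) = (-7 + 2*I*√13)*(108 + p) (I(p) = (-7 + 2*I*√13)*(p + 108) = (-7 + 2*I*√13)*(108 + p))
I(203) + V(210) = -(7 - 2*I*√13)*(108 + 203) - 203 = -1*(7 - 2*I*√13)*311 - 203 = (-2177 + 622*I*√13) - 203 = -2380 + 622*I*√13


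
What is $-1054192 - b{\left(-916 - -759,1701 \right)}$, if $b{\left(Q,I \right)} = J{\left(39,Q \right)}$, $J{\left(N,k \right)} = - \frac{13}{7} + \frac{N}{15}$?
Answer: $- \frac{36896746}{35} \approx -1.0542 \cdot 10^{6}$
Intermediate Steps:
$J{\left(N,k \right)} = - \frac{13}{7} + \frac{N}{15}$ ($J{\left(N,k \right)} = \left(-13\right) \frac{1}{7} + N \frac{1}{15} = - \frac{13}{7} + \frac{N}{15}$)
$b{\left(Q,I \right)} = \frac{26}{35}$ ($b{\left(Q,I \right)} = - \frac{13}{7} + \frac{1}{15} \cdot 39 = - \frac{13}{7} + \frac{13}{5} = \frac{26}{35}$)
$-1054192 - b{\left(-916 - -759,1701 \right)} = -1054192 - \frac{26}{35} = - \frac{36896746}{35}$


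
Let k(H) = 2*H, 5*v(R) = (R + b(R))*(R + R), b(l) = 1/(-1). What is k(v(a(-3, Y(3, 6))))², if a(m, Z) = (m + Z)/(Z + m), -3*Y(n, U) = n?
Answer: 0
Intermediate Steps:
Y(n, U) = -n/3
b(l) = -1
a(m, Z) = 1 (a(m, Z) = (Z + m)/(Z + m) = 1)
v(R) = 2*R*(-1 + R)/5 (v(R) = ((R - 1)*(R + R))/5 = ((-1 + R)*(2*R))/5 = (2*R*(-1 + R))/5 = 2*R*(-1 + R)/5)
k(v(a(-3, Y(3, 6))))² = (2*((⅖)*1*(-1 + 1)))² = (2*((⅖)*1*0))² = (2*0)² = 0² = 0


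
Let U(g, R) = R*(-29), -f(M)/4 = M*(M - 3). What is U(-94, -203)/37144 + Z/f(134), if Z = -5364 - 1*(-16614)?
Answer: -563551/326012888 ≈ -0.0017286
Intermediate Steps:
f(M) = -4*M*(-3 + M) (f(M) = -4*M*(M - 3) = -4*M*(-3 + M))
U(g, R) = -29*R
Z = 11250 (Z = -5364 + 16614 = 11250)
U(-94, -203)/37144 + Z/f(134) = -29*(-203)/37144 + 11250/((4*134*(3 - 1*134))) = 5887*(1/37144) + 11250/((4*134*(3 - 134))) = 5887/37144 + 11250/((4*134*(-131))) = 5887/37144 + 11250/(-70216) = 5887/37144 + 11250*(-1/70216) = 5887/37144 - 5625/35108 = -563551/326012888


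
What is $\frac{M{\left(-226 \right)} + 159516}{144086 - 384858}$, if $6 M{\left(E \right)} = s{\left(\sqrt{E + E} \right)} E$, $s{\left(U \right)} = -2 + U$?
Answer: $- \frac{239387}{361158} + \frac{113 i \sqrt{113}}{361158} \approx -0.66283 + 0.003326 i$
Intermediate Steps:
$M{\left(E \right)} = \frac{E \left(-2 + \sqrt{2} \sqrt{E}\right)}{6}$ ($M{\left(E \right)} = \frac{\left(-2 + \sqrt{E + E}\right) E}{6} = \frac{\left(-2 + \sqrt{2 E}\right) E}{6} = \frac{\left(-2 + \sqrt{2} \sqrt{E}\right) E}{6} = \frac{E \left(-2 + \sqrt{2} \sqrt{E}\right)}{6}$)
$\frac{M{\left(-226 \right)} + 159516}{144086 - 384858} = \frac{\frac{1}{6} \left(-226\right) \left(-2 + \sqrt{2} \sqrt{-226}\right) + 159516}{144086 - 384858} = \frac{\frac{1}{6} \left(-226\right) \left(-2 + \sqrt{2} i \sqrt{226}\right) + 159516}{-240772} = \left(\frac{1}{6} \left(-226\right) \left(-2 + 2 i \sqrt{113}\right) + 159516\right) \left(- \frac{1}{240772}\right) = \left(\left(\frac{226}{3} - \frac{226 i \sqrt{113}}{3}\right) + 159516\right) \left(- \frac{1}{240772}\right) = \left(\frac{478774}{3} - \frac{226 i \sqrt{113}}{3}\right) \left(- \frac{1}{240772}\right) = - \frac{239387}{361158} + \frac{113 i \sqrt{113}}{361158}$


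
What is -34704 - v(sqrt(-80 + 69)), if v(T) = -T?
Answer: -34704 + I*sqrt(11) ≈ -34704.0 + 3.3166*I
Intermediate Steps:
-34704 - v(sqrt(-80 + 69)) = -34704 - (-1)*sqrt(-80 + 69) = -34704 - (-1)*sqrt(-11) = -34704 - (-1)*I*sqrt(11) = -34704 + I*sqrt(11)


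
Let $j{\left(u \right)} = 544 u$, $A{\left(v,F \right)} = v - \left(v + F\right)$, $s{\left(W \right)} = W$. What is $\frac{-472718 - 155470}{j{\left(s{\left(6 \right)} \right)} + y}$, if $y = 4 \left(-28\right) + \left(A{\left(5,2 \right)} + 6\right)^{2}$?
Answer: $- \frac{4759}{24} \approx -198.29$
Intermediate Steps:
$A{\left(v,F \right)} = - F$ ($A{\left(v,F \right)} = v - \left(F + v\right) = - F$)
$y = -96$ ($y = 4 \left(-28\right) + \left(\left(-1\right) 2 + 6\right)^{2} = -112 + \left(-2 + 6\right)^{2} = -112 + 4^{2} = -112 + 16 = -96$)
$\frac{-472718 - 155470}{j{\left(s{\left(6 \right)} \right)} + y} = \frac{-472718 - 155470}{544 \cdot 6 - 96} = - \frac{628188}{3264 - 96} = - \frac{628188}{3168} = \left(-628188\right) \frac{1}{3168} = - \frac{4759}{24}$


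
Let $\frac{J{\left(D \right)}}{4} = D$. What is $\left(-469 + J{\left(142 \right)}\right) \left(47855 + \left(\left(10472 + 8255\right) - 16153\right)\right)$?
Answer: $4992471$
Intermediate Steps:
$J{\left(D \right)} = 4 D$
$\left(-469 + J{\left(142 \right)}\right) \left(47855 + \left(\left(10472 + 8255\right) - 16153\right)\right) = \left(-469 + 4 \cdot 142\right) \left(47855 + \left(\left(10472 + 8255\right) - 16153\right)\right) = \left(-469 + 568\right) \left(47855 + \left(18727 - 16153\right)\right) = 99 \left(47855 + 2574\right) = 99 \cdot 50429 = 4992471$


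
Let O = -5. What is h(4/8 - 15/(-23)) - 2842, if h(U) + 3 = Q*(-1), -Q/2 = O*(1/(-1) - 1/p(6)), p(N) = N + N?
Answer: -17005/6 ≈ -2834.2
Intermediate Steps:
p(N) = 2*N
Q = -65/6 (Q = -(-10)*(1/(-1) - 1/(2*6)) = -(-10)*(1*(-1) - 1/12) = -(-10)*(-1 - 1*1/12) = -(-10)*(-1 - 1/12) = -(-10)*(-13)/12 = -2*65/12 = -65/6 ≈ -10.833)
h(U) = 47/6 (h(U) = -3 - 65/6*(-1) = -3 + 65/6 = 47/6)
h(4/8 - 15/(-23)) - 2842 = 47/6 - 2842 = -17005/6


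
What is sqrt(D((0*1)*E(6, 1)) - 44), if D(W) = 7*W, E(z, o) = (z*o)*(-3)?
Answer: 2*I*sqrt(11) ≈ 6.6332*I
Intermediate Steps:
E(z, o) = -3*o*z (E(z, o) = (o*z)*(-3) = -3*o*z)
sqrt(D((0*1)*E(6, 1)) - 44) = sqrt(7*((0*1)*(-3*1*6)) - 44) = sqrt(7*(0*(-18)) - 44) = sqrt(7*0 - 44) = sqrt(0 - 44) = sqrt(-44) = 2*I*sqrt(11)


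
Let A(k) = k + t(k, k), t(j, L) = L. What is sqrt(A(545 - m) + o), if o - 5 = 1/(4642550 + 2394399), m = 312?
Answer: 2*sqrt(5830821183927005)/7036949 ≈ 21.703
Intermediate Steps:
A(k) = 2*k (A(k) = k + k = 2*k)
o = 35184746/7036949 (o = 5 + 1/(4642550 + 2394399) = 5 + 1/7036949 = 35184746/7036949 ≈ 5.0000)
sqrt(A(545 - m) + o) = sqrt(2*(545 - 1*312) + 35184746/7036949) = sqrt(2*(545 - 312) + 35184746/7036949) = sqrt(2*233 + 35184746/7036949) = sqrt(466 + 35184746/7036949) = sqrt(3314402980/7036949) = 2*sqrt(5830821183927005)/7036949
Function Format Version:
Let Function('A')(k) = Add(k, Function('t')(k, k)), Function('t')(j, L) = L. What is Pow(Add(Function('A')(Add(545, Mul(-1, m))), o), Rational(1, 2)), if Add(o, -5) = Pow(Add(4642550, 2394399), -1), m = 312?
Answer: Mul(Rational(2, 7036949), Pow(5830821183927005, Rational(1, 2))) ≈ 21.703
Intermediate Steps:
Function('A')(k) = Mul(2, k) (Function('A')(k) = Add(k, k) = Mul(2, k))
o = Rational(35184746, 7036949) (o = Add(5, Pow(Add(4642550, 2394399), -1)) = Add(5, Pow(7036949, -1)) = Add(5, Rational(1, 7036949)) = Rational(35184746, 7036949) ≈ 5.0000)
Pow(Add(Function('A')(Add(545, Mul(-1, m))), o), Rational(1, 2)) = Pow(Add(Mul(2, Add(545, Mul(-1, 312))), Rational(35184746, 7036949)), Rational(1, 2)) = Pow(Add(Mul(2, Add(545, -312)), Rational(35184746, 7036949)), Rational(1, 2)) = Pow(Add(Mul(2, 233), Rational(35184746, 7036949)), Rational(1, 2)) = Pow(Add(466, Rational(35184746, 7036949)), Rational(1, 2)) = Pow(Rational(3314402980, 7036949), Rational(1, 2)) = Mul(Rational(2, 7036949), Pow(5830821183927005, Rational(1, 2)))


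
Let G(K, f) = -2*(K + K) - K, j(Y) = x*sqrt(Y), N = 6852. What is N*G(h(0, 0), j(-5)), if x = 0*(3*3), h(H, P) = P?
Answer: 0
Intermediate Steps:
x = 0 (x = 0*9 = 0)
j(Y) = 0 (j(Y) = 0*sqrt(Y) = 0)
G(K, f) = -5*K (G(K, f) = -4*K - K = -5*K)
N*G(h(0, 0), j(-5)) = 6852*(-5*0) = 6852*0 = 0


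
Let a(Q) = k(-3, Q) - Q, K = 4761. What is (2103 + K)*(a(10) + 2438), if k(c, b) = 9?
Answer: 16727568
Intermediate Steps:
a(Q) = 9 - Q
(2103 + K)*(a(10) + 2438) = (2103 + 4761)*((9 - 1*10) + 2438) = 6864*((9 - 10) + 2438) = 6864*(-1 + 2438) = 6864*2437 = 16727568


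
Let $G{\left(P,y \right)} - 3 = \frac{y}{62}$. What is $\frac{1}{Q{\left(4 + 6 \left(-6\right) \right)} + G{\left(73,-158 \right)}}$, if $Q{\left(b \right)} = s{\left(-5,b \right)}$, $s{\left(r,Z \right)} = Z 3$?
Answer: $- \frac{31}{2962} \approx -0.010466$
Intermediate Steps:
$G{\left(P,y \right)} = 3 + \frac{y}{62}$
$s{\left(r,Z \right)} = 3 Z$
$Q{\left(b \right)} = 3 b$
$\frac{1}{Q{\left(4 + 6 \left(-6\right) \right)} + G{\left(73,-158 \right)}} = \frac{1}{3 \left(4 + 6 \left(-6\right)\right) + \left(3 + \frac{1}{62} \left(-158\right)\right)} = \frac{1}{3 \left(4 - 36\right) + \left(3 - \frac{79}{31}\right)} = \frac{1}{3 \left(-32\right) + \frac{14}{31}} = \frac{1}{-96 + \frac{14}{31}} = \frac{1}{- \frac{2962}{31}} = - \frac{31}{2962}$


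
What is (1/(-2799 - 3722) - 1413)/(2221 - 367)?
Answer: -44729/58689 ≈ -0.76214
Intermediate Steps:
(1/(-2799 - 3722) - 1413)/(2221 - 367) = (1/(-6521) - 1413)/1854 = (-1/6521 - 1413)*(1/1854) = -9214174/6521*1/1854 = -44729/58689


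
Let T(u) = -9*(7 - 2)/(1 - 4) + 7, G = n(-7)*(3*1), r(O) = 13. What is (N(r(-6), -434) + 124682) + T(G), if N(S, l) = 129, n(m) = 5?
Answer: 124833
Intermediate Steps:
G = 15 (G = 5*(3*1) = 5*3 = 15)
T(u) = 22 (T(u) = -45/(-3) + 7 = -45*(-1)/3 + 7 = -9*(-5/3) + 7 = 15 + 7 = 22)
(N(r(-6), -434) + 124682) + T(G) = (129 + 124682) + 22 = 124811 + 22 = 124833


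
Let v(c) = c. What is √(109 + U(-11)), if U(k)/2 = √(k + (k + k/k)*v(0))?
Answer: √(109 + 2*I*√11) ≈ 10.445 + 0.31753*I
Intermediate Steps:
U(k) = 2*√k (U(k) = 2*√(k + (k + k/k)*0) = 2*√(k + (k + 1)*0) = 2*√(k + (1 + k)*0) = 2*√(k + 0) = 2*√k)
√(109 + U(-11)) = √(109 + 2*√(-11)) = √(109 + 2*(I*√11)) = √(109 + 2*I*√11)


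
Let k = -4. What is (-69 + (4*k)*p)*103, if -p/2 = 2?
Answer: -515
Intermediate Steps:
p = -4 (p = -2*2 = -4)
(-69 + (4*k)*p)*103 = (-69 + (4*(-4))*(-4))*103 = (-69 - 16*(-4))*103 = (-69 + 64)*103 = -5*103 = -515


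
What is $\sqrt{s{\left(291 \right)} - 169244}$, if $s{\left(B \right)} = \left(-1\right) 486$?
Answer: $i \sqrt{169730} \approx 411.98 i$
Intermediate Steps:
$s{\left(B \right)} = -486$
$\sqrt{s{\left(291 \right)} - 169244} = \sqrt{-486 - 169244} = \sqrt{-169730} = i \sqrt{169730}$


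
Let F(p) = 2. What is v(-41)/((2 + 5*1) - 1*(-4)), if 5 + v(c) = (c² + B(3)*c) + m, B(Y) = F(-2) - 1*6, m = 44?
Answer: 1884/11 ≈ 171.27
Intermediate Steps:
B(Y) = -4 (B(Y) = 2 - 1*6 = 2 - 6 = -4)
v(c) = 39 + c² - 4*c (v(c) = -5 + ((c² - 4*c) + 44) = -5 + (44 + c² - 4*c) = 39 + c² - 4*c)
v(-41)/((2 + 5*1) - 1*(-4)) = (39 + (-41)² - 4*(-41))/((2 + 5*1) - 1*(-4)) = (39 + 1681 + 164)/((2 + 5) + 4) = 1884/(7 + 4) = 1884/11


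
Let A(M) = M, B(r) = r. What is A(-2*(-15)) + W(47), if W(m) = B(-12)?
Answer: 18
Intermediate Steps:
W(m) = -12
A(-2*(-15)) + W(47) = -2*(-15) - 12 = 30 - 12 = 18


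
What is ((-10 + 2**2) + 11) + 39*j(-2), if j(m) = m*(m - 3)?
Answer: 395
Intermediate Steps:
j(m) = m*(-3 + m)
((-10 + 2**2) + 11) + 39*j(-2) = ((-10 + 2**2) + 11) + 39*(-2*(-3 - 2)) = ((-10 + 4) + 11) + 39*(-2*(-5)) = (-6 + 11) + 39*10 = 5 + 390 = 395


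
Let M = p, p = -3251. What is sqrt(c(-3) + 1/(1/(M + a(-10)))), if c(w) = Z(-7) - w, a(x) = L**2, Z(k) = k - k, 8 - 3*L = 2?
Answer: 2*I*sqrt(811) ≈ 56.956*I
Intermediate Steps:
L = 2 (L = 8/3 - 1/3*2 = 8/3 - 2/3 = 2)
Z(k) = 0
a(x) = 4 (a(x) = 2**2 = 4)
c(w) = -w (c(w) = 0 - w = -w)
M = -3251
sqrt(c(-3) + 1/(1/(M + a(-10)))) = sqrt(-1*(-3) + 1/(1/(-3251 + 4))) = sqrt(3 + 1/(1/(-3247))) = sqrt(3 + 1/(-1/3247)) = sqrt(3 - 3247) = sqrt(-3244) = 2*I*sqrt(811)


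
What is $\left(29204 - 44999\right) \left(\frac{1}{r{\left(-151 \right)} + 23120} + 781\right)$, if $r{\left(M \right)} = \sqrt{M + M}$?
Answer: $\frac{15795 \left(- 781 \sqrt{302} + 18056721 i\right)}{\sqrt{302} - 23120 i} \approx -1.2336 \cdot 10^{7} + 0.00051117 i$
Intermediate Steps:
$r{\left(M \right)} = \sqrt{2} \sqrt{M}$ ($r{\left(M \right)} = \sqrt{2 M} = \sqrt{2} \sqrt{M}$)
$\left(29204 - 44999\right) \left(\frac{1}{r{\left(-151 \right)} + 23120} + 781\right) = \left(29204 - 44999\right) \left(\frac{1}{\sqrt{2} \sqrt{-151} + 23120} + 781\right) = - 15795 \left(\frac{1}{\sqrt{2} i \sqrt{151} + 23120} + 781\right) = - 15795 \left(\frac{1}{i \sqrt{302} + 23120} + 781\right) = - 15795 \left(\frac{1}{23120 + i \sqrt{302}} + 781\right) = - 15795 \left(781 + \frac{1}{23120 + i \sqrt{302}}\right) = -12335895 - \frac{15795}{23120 + i \sqrt{302}}$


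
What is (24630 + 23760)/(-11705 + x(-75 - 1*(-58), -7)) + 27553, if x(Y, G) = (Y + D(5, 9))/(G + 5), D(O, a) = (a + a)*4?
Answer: 129286873/4693 ≈ 27549.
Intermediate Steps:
D(O, a) = 8*a (D(O, a) = (2*a)*4 = 8*a)
x(Y, G) = (72 + Y)/(5 + G) (x(Y, G) = (Y + 8*9)/(G + 5) = (Y + 72)/(5 + G) = (72 + Y)/(5 + G))
(24630 + 23760)/(-11705 + x(-75 - 1*(-58), -7)) + 27553 = (24630 + 23760)/(-11705 + (72 + (-75 - 1*(-58)))/(5 - 7)) + 27553 = 48390/(-11705 + (72 + (-75 + 58))/(-2)) + 27553 = 48390/(-11705 - (72 - 17)/2) + 27553 = 48390/(-11705 - 1/2*55) + 27553 = 48390/(-11705 - 55/2) + 27553 = 48390/(-23465/2) + 27553 = 48390*(-2/23465) + 27553 = -19356/4693 + 27553 = 129286873/4693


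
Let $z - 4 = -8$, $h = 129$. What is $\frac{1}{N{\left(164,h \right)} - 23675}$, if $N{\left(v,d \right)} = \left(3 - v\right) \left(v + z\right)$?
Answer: $- \frac{1}{49435} \approx -2.0229 \cdot 10^{-5}$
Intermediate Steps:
$z = -4$ ($z = 4 - 8 = -4$)
$N{\left(v,d \right)} = \left(-4 + v\right) \left(3 - v\right)$ ($N{\left(v,d \right)} = \left(3 - v\right) \left(v - 4\right) = \left(3 - v\right) \left(-4 + v\right) = \left(-4 + v\right) \left(3 - v\right)$)
$\frac{1}{N{\left(164,h \right)} - 23675} = \frac{1}{\left(-12 - 164^{2} + 7 \cdot 164\right) - 23675} = \frac{1}{\left(-12 - 26896 + 1148\right) - 23675} = \frac{1}{-25760 - 23675} = \frac{1}{-49435} = - \frac{1}{49435}$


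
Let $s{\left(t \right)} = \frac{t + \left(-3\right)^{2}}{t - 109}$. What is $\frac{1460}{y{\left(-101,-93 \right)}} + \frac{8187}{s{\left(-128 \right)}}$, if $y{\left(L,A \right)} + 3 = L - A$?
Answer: $\frac{21169769}{1309} \approx 16172.0$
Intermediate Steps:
$s{\left(t \right)} = \frac{9 + t}{-109 + t}$ ($s{\left(t \right)} = \frac{t + 9}{-109 + t} = \frac{9 + t}{-109 + t}$)
$y{\left(L,A \right)} = -3 + L - A$ ($y{\left(L,A \right)} = -3 - \left(A - L\right) = -3 + L - A$)
$\frac{1460}{y{\left(-101,-93 \right)}} + \frac{8187}{s{\left(-128 \right)}} = \frac{1460}{-3 - 101 - -93} + \frac{8187}{\frac{1}{-109 - 128} \left(9 - 128\right)} = \frac{1460}{-3 - 101 + 93} + \frac{8187}{\frac{1}{-237} \left(-119\right)} = \frac{1460}{-11} + \frac{8187}{\left(- \frac{1}{237}\right) \left(-119\right)} = 1460 \left(- \frac{1}{11}\right) + \frac{8187}{\frac{119}{237}} = - \frac{1460}{11} + 8187 \cdot \frac{237}{119} = - \frac{1460}{11} + \frac{1940319}{119} = \frac{21169769}{1309}$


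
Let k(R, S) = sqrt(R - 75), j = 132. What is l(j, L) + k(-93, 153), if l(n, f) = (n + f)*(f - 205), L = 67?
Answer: -27462 + 2*I*sqrt(42) ≈ -27462.0 + 12.961*I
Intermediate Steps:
l(n, f) = (-205 + f)*(f + n) (l(n, f) = (f + n)*(-205 + f) = (-205 + f)*(f + n))
k(R, S) = sqrt(-75 + R)
l(j, L) + k(-93, 153) = (67**2 - 205*67 - 205*132 + 67*132) + sqrt(-75 - 93) = (4489 - 13735 - 27060 + 8844) + sqrt(-168) = -27462 + 2*I*sqrt(42)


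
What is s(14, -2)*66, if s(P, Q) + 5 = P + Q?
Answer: 462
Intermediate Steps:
s(P, Q) = -5 + P + Q (s(P, Q) = -5 + (P + Q) = -5 + P + Q)
s(14, -2)*66 = (-5 + 14 - 2)*66 = 7*66 = 462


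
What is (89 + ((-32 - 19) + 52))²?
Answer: 8100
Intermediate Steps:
(89 + ((-32 - 19) + 52))² = (89 + (-51 + 52))² = (89 + 1)² = 90² = 8100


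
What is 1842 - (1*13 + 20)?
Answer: 1809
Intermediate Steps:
1842 - (1*13 + 20) = 1842 - (13 + 20) = 1842 - 1*33 = 1842 - 33 = 1809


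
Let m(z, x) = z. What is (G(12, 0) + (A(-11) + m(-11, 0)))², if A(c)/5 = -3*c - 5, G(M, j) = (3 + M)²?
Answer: 125316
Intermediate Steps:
A(c) = -25 - 15*c (A(c) = 5*(-3*c - 5) = 5*(-5 - 3*c) = -25 - 15*c)
(G(12, 0) + (A(-11) + m(-11, 0)))² = ((3 + 12)² + ((-25 - 15*(-11)) - 11))² = (15² + ((-25 + 165) - 11))² = (225 + (140 - 11))² = (225 + 129)² = 354² = 125316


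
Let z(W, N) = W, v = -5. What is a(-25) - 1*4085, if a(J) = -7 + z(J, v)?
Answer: -4117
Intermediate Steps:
a(J) = -7 + J
a(-25) - 1*4085 = (-7 - 25) - 1*4085 = -32 - 4085 = -4117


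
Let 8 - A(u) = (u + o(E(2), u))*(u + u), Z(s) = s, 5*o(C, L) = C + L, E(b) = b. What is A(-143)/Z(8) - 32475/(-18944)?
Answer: -579467193/94720 ≈ -6117.7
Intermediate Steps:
o(C, L) = C/5 + L/5 (o(C, L) = (C + L)/5 = C/5 + L/5)
A(u) = 8 - 2*u*(2/5 + 6*u/5) (A(u) = 8 - (u + ((1/5)*2 + u/5))*(u + u) = 8 - (u + (2/5 + u/5))*2*u = 8 - (2/5 + 6*u/5)*2*u = 8 - 2*u*(2/5 + 6*u/5))
A(-143)/Z(8) - 32475/(-18944) = (8 - 12/5*(-143)**2 - 4/5*(-143))/8 - 32475/(-18944) = (8 - 12/5*20449 + 572/5)*(1/8) - 32475*(-1/18944) = (8 - 245388/5 + 572/5)*(1/8) + 32475/18944 = -244776/5*1/8 + 32475/18944 = -30597/5 + 32475/18944 = -579467193/94720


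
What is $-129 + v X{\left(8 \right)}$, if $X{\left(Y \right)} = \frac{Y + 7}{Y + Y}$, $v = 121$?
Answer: $- \frac{249}{16} \approx -15.563$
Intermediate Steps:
$X{\left(Y \right)} = \frac{7 + Y}{2 Y}$
$-129 + v X{\left(8 \right)} = -129 + 121 \frac{7 + 8}{2 \cdot 8} = -129 + 121 \cdot \frac{1}{2} \cdot \frac{1}{8} \cdot 15 = -129 + 121 \cdot \frac{15}{16} = -129 + \frac{1815}{16} = - \frac{249}{16}$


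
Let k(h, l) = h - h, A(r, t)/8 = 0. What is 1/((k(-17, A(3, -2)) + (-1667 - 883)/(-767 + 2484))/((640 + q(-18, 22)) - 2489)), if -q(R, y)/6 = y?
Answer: 200081/150 ≈ 1333.9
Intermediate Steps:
A(r, t) = 0 (A(r, t) = 8*0 = 0)
q(R, y) = -6*y
k(h, l) = 0
1/((k(-17, A(3, -2)) + (-1667 - 883)/(-767 + 2484))/((640 + q(-18, 22)) - 2489)) = 1/((0 + (-1667 - 883)/(-767 + 2484))/((640 - 6*22) - 2489)) = 1/((0 - 2550/1717)/((640 - 132) - 2489)) = 1/((0 - 2550*1/1717)/(508 - 2489)) = 1/((0 - 150/101)/(-1981)) = 1/(-150/101*(-1/1981)) = 1/(150/200081) = 200081/150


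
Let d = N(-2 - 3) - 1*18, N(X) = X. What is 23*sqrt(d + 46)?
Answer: 23*sqrt(23) ≈ 110.30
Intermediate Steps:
d = -23 (d = (-2 - 3) - 1*18 = -5 - 18 = -23)
23*sqrt(d + 46) = 23*sqrt(-23 + 46) = 23*sqrt(23)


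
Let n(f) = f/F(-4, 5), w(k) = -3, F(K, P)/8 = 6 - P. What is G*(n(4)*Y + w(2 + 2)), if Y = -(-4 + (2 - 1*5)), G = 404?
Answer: 202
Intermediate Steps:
F(K, P) = 48 - 8*P (F(K, P) = 8*(6 - P) = 48 - 8*P)
n(f) = f/8 (n(f) = f/(48 - 8*5) = f/(48 - 40) = f/8)
Y = 7 (Y = -(-4 + (2 - 5)) = -(-4 - 3) = -1*(-7) = 7)
G*(n(4)*Y + w(2 + 2)) = 404*(((⅛)*4)*7 - 3) = 404*((½)*7 - 3) = 404*(7/2 - 3) = 404*(½) = 202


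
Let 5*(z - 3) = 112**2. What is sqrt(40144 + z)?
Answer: sqrt(1066395)/5 ≈ 206.53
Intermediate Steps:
z = 12559/5 (z = 3 + (1/5)*112**2 = 3 + (1/5)*12544 = 3 + 12544/5 = 12559/5 ≈ 2511.8)
sqrt(40144 + z) = sqrt(40144 + 12559/5) = sqrt(213279/5) = sqrt(1066395)/5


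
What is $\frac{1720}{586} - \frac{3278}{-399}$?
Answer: $\frac{1303594}{116907} \approx 11.151$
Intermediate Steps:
$\frac{1720}{586} - \frac{3278}{-399} = 1720 \cdot \frac{1}{586} - - \frac{3278}{399} = \frac{860}{293} + \frac{3278}{399} = \frac{1303594}{116907}$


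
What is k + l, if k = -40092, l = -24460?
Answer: -64552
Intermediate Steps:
k + l = -40092 - 24460 = -64552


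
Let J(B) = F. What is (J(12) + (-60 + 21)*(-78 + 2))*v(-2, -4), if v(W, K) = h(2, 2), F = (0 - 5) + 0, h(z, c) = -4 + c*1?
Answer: -5918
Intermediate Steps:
h(z, c) = -4 + c
F = -5 (F = -5 + 0 = -5)
v(W, K) = -2 (v(W, K) = -4 + 2 = -2)
J(B) = -5
(J(12) + (-60 + 21)*(-78 + 2))*v(-2, -4) = (-5 + (-60 + 21)*(-78 + 2))*(-2) = (-5 - 39*(-76))*(-2) = (-5 + 2964)*(-2) = 2959*(-2) = -5918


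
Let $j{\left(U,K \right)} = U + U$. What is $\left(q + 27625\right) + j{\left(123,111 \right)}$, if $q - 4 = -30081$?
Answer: $-2206$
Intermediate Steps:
$q = -30077$ ($q = 4 - 30081 = -30077$)
$j{\left(U,K \right)} = 2 U$
$\left(q + 27625\right) + j{\left(123,111 \right)} = \left(-30077 + 27625\right) + 2 \cdot 123 = -2452 + 246 = -2206$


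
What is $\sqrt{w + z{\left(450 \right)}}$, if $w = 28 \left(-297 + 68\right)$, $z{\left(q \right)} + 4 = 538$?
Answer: $i \sqrt{5878} \approx 76.668 i$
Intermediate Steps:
$z{\left(q \right)} = 534$ ($z{\left(q \right)} = -4 + 538 = 534$)
$w = -6412$ ($w = 28 \left(-229\right) = -6412$)
$\sqrt{w + z{\left(450 \right)}} = \sqrt{-6412 + 534} = \sqrt{-5878} = i \sqrt{5878}$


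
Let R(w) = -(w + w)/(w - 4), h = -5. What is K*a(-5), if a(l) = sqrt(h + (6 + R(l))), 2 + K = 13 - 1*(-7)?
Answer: 6*I ≈ 6.0*I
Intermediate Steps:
R(w) = -2*w/(-4 + w)
K = 18 (K = -2 + (13 - 1*(-7)) = -2 + (13 + 7) = -2 + 20 = 18)
a(l) = sqrt(1 - 2*l/(-4 + l)) (a(l) = sqrt(-5 + (6 - 2*l/(-4 + l))) = sqrt(1 - 2*l/(-4 + l)))
K*a(-5) = 18*sqrt((-4 - 1*(-5))/(-4 - 5)) = 18*sqrt((-4 + 5)/(-9)) = 18*sqrt(-1/9*1) = 18*sqrt(-1/9) = 18*(I/3) = 6*I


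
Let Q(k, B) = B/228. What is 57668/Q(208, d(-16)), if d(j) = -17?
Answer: -13148304/17 ≈ -7.7343e+5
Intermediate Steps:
Q(k, B) = B/228 (Q(k, B) = B*(1/228) = B/228)
57668/Q(208, d(-16)) = 57668/(((1/228)*(-17))) = 57668/(-17/228) = 57668*(-228/17) = -13148304/17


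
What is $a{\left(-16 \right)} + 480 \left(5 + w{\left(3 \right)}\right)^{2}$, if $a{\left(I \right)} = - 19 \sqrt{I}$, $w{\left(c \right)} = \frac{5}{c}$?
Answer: $\frac{64000}{3} - 76 i \approx 21333.0 - 76.0 i$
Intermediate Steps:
$a{\left(-16 \right)} + 480 \left(5 + w{\left(3 \right)}\right)^{2} = - 19 \sqrt{-16} + 480 \left(5 + \frac{5}{3}\right)^{2} = - 19 \cdot 4 i + 480 \left(5 + 5 \cdot \frac{1}{3}\right)^{2} = - 76 i + 480 \left(5 + \frac{5}{3}\right)^{2} = - 76 i + 480 \left(\frac{20}{3}\right)^{2} = - 76 i + 480 \cdot \frac{400}{9} = - 76 i + \frac{64000}{3} = \frac{64000}{3} - 76 i$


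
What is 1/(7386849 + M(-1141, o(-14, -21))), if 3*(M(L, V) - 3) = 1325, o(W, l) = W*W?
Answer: 3/22161881 ≈ 1.3537e-7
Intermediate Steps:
o(W, l) = W**2
M(L, V) = 1334/3 (M(L, V) = 3 + (1/3)*1325 = 3 + 1325/3 = 1334/3)
1/(7386849 + M(-1141, o(-14, -21))) = 1/(7386849 + 1334/3) = 1/(22161881/3) = 3/22161881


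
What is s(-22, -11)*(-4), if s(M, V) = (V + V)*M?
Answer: -1936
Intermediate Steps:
s(M, V) = 2*M*V (s(M, V) = (2*V)*M = 2*M*V)
s(-22, -11)*(-4) = (2*(-22)*(-11))*(-4) = 484*(-4) = -1936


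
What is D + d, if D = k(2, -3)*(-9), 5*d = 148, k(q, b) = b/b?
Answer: 103/5 ≈ 20.600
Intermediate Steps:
k(q, b) = 1
d = 148/5 (d = (1/5)*148 = 148/5 ≈ 29.600)
D = -9 (D = 1*(-9) = -9)
D + d = -9 + 148/5 = 103/5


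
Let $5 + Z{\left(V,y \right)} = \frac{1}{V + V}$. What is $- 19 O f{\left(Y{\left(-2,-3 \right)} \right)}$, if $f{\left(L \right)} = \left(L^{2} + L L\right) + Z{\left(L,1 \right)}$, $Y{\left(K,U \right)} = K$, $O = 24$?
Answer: $-1254$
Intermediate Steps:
$Z{\left(V,y \right)} = -5 + \frac{1}{2 V}$ ($Z{\left(V,y \right)} = -5 + \frac{1}{V + V} = -5 + \frac{1}{2 V}$)
$f{\left(L \right)} = -5 + \frac{1}{2 L} + 2 L^{2}$ ($f{\left(L \right)} = \left(L^{2} + L L\right) - \left(5 - \frac{1}{2 L}\right) = \left(L^{2} + L^{2}\right) - \left(5 - \frac{1}{2 L}\right) = 2 L^{2} - \left(5 - \frac{1}{2 L}\right) = -5 + \frac{1}{2 L} + 2 L^{2}$)
$- 19 O f{\left(Y{\left(-2,-3 \right)} \right)} = \left(-19\right) 24 \left(-5 + \frac{1}{2 \left(-2\right)} + 2 \left(-2\right)^{2}\right) = - 456 \left(-5 + \frac{1}{2} \left(- \frac{1}{2}\right) + 2 \cdot 4\right) = - 456 \left(-5 - \frac{1}{4} + 8\right) = \left(-456\right) \frac{11}{4} = -1254$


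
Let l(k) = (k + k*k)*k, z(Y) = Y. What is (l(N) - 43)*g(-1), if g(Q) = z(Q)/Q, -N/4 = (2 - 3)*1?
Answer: 37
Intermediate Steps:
N = 4 (N = -4*(2 - 3) = -(-4) = -4*(-1) = 4)
g(Q) = 1 (g(Q) = Q/Q = 1)
l(k) = k*(k + k**2) (l(k) = (k + k**2)*k = k*(k + k**2))
(l(N) - 43)*g(-1) = (4**2*(1 + 4) - 43)*1 = (16*5 - 43)*1 = (80 - 43)*1 = 37*1 = 37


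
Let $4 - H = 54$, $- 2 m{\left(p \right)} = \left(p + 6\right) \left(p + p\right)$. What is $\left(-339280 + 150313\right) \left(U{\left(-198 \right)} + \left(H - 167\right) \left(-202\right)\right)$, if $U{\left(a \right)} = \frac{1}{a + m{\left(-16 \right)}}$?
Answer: $- \frac{2965378064157}{358} \approx -8.2832 \cdot 10^{9}$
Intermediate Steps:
$m{\left(p \right)} = - p \left(6 + p\right)$ ($m{\left(p \right)} = - \frac{\left(p + 6\right) \left(p + p\right)}{2} = - \frac{\left(6 + p\right) 2 p}{2} = - \frac{2 p \left(6 + p\right)}{2} = - p \left(6 + p\right)$)
$H = -50$ ($H = 4 - 54 = -50$)
$U{\left(a \right)} = \frac{1}{-160 + a}$ ($U{\left(a \right)} = \frac{1}{a - - 16 \left(6 - 16\right)} = \frac{1}{a - \left(-16\right) \left(-10\right)} = \frac{1}{a - 160} = \frac{1}{-160 + a}$)
$\left(-339280 + 150313\right) \left(U{\left(-198 \right)} + \left(H - 167\right) \left(-202\right)\right) = \left(-339280 + 150313\right) \left(\frac{1}{-160 - 198} + \left(-50 - 167\right) \left(-202\right)\right) = - 188967 \left(\frac{1}{-358} - -43834\right) = - 188967 \left(- \frac{1}{358} + 43834\right) = \left(-188967\right) \frac{15692571}{358} = - \frac{2965378064157}{358}$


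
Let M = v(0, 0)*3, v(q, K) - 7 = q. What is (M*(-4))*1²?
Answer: -84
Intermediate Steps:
v(q, K) = 7 + q
M = 21 (M = (7 + 0)*3 = 7*3 = 21)
(M*(-4))*1² = (21*(-4))*1² = -84*1 = -84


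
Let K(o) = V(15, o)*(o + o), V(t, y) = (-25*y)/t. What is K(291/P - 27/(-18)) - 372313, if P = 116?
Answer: -2505282239/6728 ≈ -3.7237e+5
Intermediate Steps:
V(t, y) = -25*y/t
K(o) = -10*o²/3 (K(o) = (-25*o/15)*(o + o) = (-25*o*1/15)*(2*o) = (-5*o/3)*(2*o) = -10*o²/3)
K(291/P - 27/(-18)) - 372313 = -10*(291/116 - 27/(-18))²/3 - 372313 = -10*(291*(1/116) - 27*(-1/18))²/3 - 372313 = -10*(291/116 + 3/2)²/3 - 372313 = -10*(465/116)²/3 - 372313 = -10/3*216225/13456 - 372313 = -360375/6728 - 372313 = -2505282239/6728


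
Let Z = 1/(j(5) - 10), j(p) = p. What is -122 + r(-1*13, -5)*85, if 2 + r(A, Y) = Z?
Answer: -309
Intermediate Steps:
Z = -1/5 (Z = 1/(5 - 10) = 1/(-5) = -1/5 ≈ -0.20000)
r(A, Y) = -11/5 (r(A, Y) = -2 - 1/5 = -11/5)
-122 + r(-1*13, -5)*85 = -122 - 11/5*85 = -122 - 187 = -309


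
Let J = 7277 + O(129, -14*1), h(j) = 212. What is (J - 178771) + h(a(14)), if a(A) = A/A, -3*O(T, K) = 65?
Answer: -513911/3 ≈ -1.7130e+5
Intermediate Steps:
O(T, K) = -65/3 (O(T, K) = -⅓*65 = -65/3)
a(A) = 1
J = 21766/3 (J = 7277 - 65/3 = 21766/3 ≈ 7255.3)
(J - 178771) + h(a(14)) = (21766/3 - 178771) + 212 = -514547/3 + 212 = -513911/3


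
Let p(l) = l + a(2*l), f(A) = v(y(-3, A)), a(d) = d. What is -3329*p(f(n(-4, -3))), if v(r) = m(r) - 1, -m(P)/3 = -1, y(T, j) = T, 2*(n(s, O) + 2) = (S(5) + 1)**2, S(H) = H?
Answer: -19974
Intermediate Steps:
n(s, O) = 16 (n(s, O) = -2 + (5 + 1)**2/2 = -2 + (1/2)*6**2 = -2 + (1/2)*36 = -2 + 18 = 16)
m(P) = 3 (m(P) = -3*(-1) = 3)
v(r) = 2 (v(r) = 3 - 1 = 2)
f(A) = 2
p(l) = 3*l (p(l) = l + 2*l = 3*l)
-3329*p(f(n(-4, -3))) = -9987*2 = -3329*6 = -19974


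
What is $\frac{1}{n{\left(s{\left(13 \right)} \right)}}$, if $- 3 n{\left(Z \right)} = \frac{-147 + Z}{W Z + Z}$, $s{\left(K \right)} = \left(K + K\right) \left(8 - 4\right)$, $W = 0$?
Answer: $\frac{312}{43} \approx 7.2558$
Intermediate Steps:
$s{\left(K \right)} = 8 K$ ($s{\left(K \right)} = 2 K 4 = 8 K$)
$n{\left(Z \right)} = - \frac{-147 + Z}{3 Z}$ ($n{\left(Z \right)} = - \frac{\left(-147 + Z\right) \frac{1}{0 Z + Z}}{3} = - \frac{\left(-147 + Z\right) \frac{1}{0 + Z}}{3} = - \frac{\left(-147 + Z\right) \frac{1}{Z}}{3} = - \frac{\frac{1}{Z} \left(-147 + Z\right)}{3} = - \frac{-147 + Z}{3 Z}$)
$\frac{1}{n{\left(s{\left(13 \right)} \right)}} = \frac{1}{\frac{1}{3} \frac{1}{8 \cdot 13} \left(147 - 8 \cdot 13\right)} = \frac{1}{\frac{1}{3} \cdot \frac{1}{104} \left(147 - 104\right)} = \frac{1}{\frac{1}{3} \cdot \frac{1}{104} \cdot 43} = \frac{1}{\frac{43}{312}} = \frac{312}{43}$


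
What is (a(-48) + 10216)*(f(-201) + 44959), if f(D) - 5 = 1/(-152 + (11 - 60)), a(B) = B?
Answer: 91895974184/201 ≈ 4.5719e+8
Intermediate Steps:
f(D) = 1004/201 (f(D) = 5 + 1/(-152 + (11 - 60)) = 5 + 1/(-152 - 49) = 5 + 1/(-201) = 5 - 1/201 = 1004/201)
(a(-48) + 10216)*(f(-201) + 44959) = (-48 + 10216)*(1004/201 + 44959) = 10168*(9037763/201) = 91895974184/201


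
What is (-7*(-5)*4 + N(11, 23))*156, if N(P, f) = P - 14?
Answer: 21372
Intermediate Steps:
N(P, f) = -14 + P
(-7*(-5)*4 + N(11, 23))*156 = (-7*(-5)*4 + (-14 + 11))*156 = (35*4 - 3)*156 = (140 - 3)*156 = 137*156 = 21372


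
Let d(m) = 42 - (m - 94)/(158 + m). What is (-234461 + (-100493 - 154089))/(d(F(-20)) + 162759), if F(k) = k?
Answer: -11247989/3744442 ≈ -3.0039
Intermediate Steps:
d(m) = 42 - (-94 + m)/(158 + m)
(-234461 + (-100493 - 154089))/(d(F(-20)) + 162759) = (-234461 + (-100493 - 154089))/((6730 + 41*(-20))/(158 - 20) + 162759) = (-234461 - 254582)/((6730 - 820)/138 + 162759) = -489043/((1/138)*5910 + 162759) = -489043/(985/23 + 162759) = -489043/3744442/23 = -489043*23/3744442 = -11247989/3744442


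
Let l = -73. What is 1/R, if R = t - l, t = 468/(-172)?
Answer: 43/3022 ≈ 0.014229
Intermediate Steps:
t = -117/43 (t = 468*(-1/172) = -117/43 ≈ -2.7209)
R = 3022/43 (R = -117/43 - 1*(-73) = -117/43 + 73 = 3022/43 ≈ 70.279)
1/R = 1/(3022/43) = 43/3022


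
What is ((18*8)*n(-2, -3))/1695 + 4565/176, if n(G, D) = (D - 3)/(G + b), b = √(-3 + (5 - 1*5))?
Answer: 1650541/63280 + 288*I*√3/3955 ≈ 26.083 + 0.12613*I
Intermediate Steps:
b = I*√3 (b = √(-3 + (5 - 5)) = √(-3 + 0) = √(-3) = I*√3 ≈ 1.732*I)
n(G, D) = (-3 + D)/(G + I*√3) (n(G, D) = (D - 3)/(G + I*√3) = (-3 + D)/(G + I*√3))
((18*8)*n(-2, -3))/1695 + 4565/176 = ((18*8)*((-3 - 3)/(-2 + I*√3)))/1695 + 4565/176 = (144*(-6/(-2 + I*√3)))*(1/1695) + 4565*(1/176) = (144*(-6/(-2 + I*√3)))*(1/1695) + 415/16 = -864/(-2 + I*√3)*(1/1695) + 415/16 = -288/(565*(-2 + I*√3)) + 415/16 = 415/16 - 288/(565*(-2 + I*√3))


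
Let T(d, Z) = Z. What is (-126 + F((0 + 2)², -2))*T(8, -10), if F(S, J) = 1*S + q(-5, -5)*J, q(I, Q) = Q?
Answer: 1120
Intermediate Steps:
F(S, J) = S - 5*J (F(S, J) = 1*S - 5*J = S - 5*J)
(-126 + F((0 + 2)², -2))*T(8, -10) = (-126 + ((0 + 2)² - 5*(-2)))*(-10) = (-126 + (2² + 10))*(-10) = (-126 + (4 + 10))*(-10) = (-126 + 14)*(-10) = -112*(-10) = 1120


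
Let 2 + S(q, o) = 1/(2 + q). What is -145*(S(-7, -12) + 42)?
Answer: -5771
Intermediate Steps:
S(q, o) = -2 + 1/(2 + q)
-145*(S(-7, -12) + 42) = -145*((-3 - 2*(-7))/(2 - 7) + 42) = -145*((-3 + 14)/(-5) + 42) = -145*(-⅕*11 + 42) = -145*(-11/5 + 42) = -145*199/5 = -5771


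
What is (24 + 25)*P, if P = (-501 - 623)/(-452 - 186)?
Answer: 27538/319 ≈ 86.326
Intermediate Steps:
P = 562/319 (P = -1124/(-638) = -1124*(-1/638) = 562/319 ≈ 1.7618)
(24 + 25)*P = (24 + 25)*(562/319) = 49*(562/319) = 27538/319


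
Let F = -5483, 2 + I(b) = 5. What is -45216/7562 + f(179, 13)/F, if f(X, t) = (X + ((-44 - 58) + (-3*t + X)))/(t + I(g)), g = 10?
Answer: -1984175101/331699568 ≈ -5.9818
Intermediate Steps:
I(b) = 3 (I(b) = -2 + 5 = 3)
f(X, t) = (-102 - 3*t + 2*X)/(3 + t) (f(X, t) = (X + ((-44 - 58) + (-3*t + X)))/(t + 3) = (X + (-102 + (X - 3*t)))/(3 + t) = (X + (-102 + X - 3*t))/(3 + t) = (-102 - 3*t + 2*X)/(3 + t))
-45216/7562 + f(179, 13)/F = -45216/7562 + ((-102 - 3*13 + 2*179)/(3 + 13))/(-5483) = -45216*1/7562 + ((-102 - 39 + 358)/16)*(-1/5483) = -22608/3781 + ((1/16)*217)*(-1/5483) = -22608/3781 + (217/16)*(-1/5483) = -22608/3781 - 217/87728 = -1984175101/331699568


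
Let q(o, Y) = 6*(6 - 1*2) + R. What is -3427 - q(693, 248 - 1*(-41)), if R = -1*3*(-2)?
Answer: -3457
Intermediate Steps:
R = 6 (R = -3*(-2) = 6)
q(o, Y) = 30 (q(o, Y) = 6*(6 - 1*2) + 6 = 6*(6 - 2) + 6 = 6*4 + 6 = 24 + 6 = 30)
-3427 - q(693, 248 - 1*(-41)) = -3427 - 1*30 = -3427 - 30 = -3457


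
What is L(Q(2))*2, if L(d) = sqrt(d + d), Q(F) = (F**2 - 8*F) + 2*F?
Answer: 8*I ≈ 8.0*I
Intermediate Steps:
Q(F) = F**2 - 6*F
L(d) = sqrt(2)*sqrt(d) (L(d) = sqrt(2*d) = sqrt(2)*sqrt(d))
L(Q(2))*2 = (sqrt(2)*sqrt(2*(-6 + 2)))*2 = (sqrt(2)*sqrt(2*(-4)))*2 = (sqrt(2)*sqrt(-8))*2 = (sqrt(2)*(2*I*sqrt(2)))*2 = (4*I)*2 = 8*I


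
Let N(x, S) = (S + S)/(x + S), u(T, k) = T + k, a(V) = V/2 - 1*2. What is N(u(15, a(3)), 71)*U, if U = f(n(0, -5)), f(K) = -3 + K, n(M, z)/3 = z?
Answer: -568/19 ≈ -29.895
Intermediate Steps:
n(M, z) = 3*z
a(V) = -2 + V/2 (a(V) = V*(1/2) - 2 = V/2 - 2 = -2 + V/2)
N(x, S) = 2*S/(S + x) (N(x, S) = (2*S)/(S + x) = 2*S/(S + x))
U = -18 (U = -3 + 3*(-5) = -3 - 15 = -18)
N(u(15, a(3)), 71)*U = (2*71/(71 + (15 + (-2 + (1/2)*3))))*(-18) = (2*71/(71 + (15 + (-2 + 3/2))))*(-18) = (2*71/(71 + (15 - 1/2)))*(-18) = (2*71/(71 + 29/2))*(-18) = (2*71/(171/2))*(-18) = (2*71*(2/171))*(-18) = (284/171)*(-18) = -568/19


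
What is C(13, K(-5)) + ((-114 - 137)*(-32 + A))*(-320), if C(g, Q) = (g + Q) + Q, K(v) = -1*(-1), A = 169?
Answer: 11003855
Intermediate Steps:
K(v) = 1
C(g, Q) = g + 2*Q (C(g, Q) = (Q + g) + Q = g + 2*Q)
C(13, K(-5)) + ((-114 - 137)*(-32 + A))*(-320) = (13 + 2*1) + ((-114 - 137)*(-32 + 169))*(-320) = (13 + 2) - 251*137*(-320) = 15 - 34387*(-320) = 15 + 11003840 = 11003855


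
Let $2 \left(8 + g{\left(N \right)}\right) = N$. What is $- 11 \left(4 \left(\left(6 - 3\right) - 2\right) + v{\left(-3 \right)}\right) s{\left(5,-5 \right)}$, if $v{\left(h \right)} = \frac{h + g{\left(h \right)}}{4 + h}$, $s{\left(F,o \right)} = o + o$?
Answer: $-935$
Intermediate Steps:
$g{\left(N \right)} = -8 + \frac{N}{2}$
$s{\left(F,o \right)} = 2 o$
$v{\left(h \right)} = \frac{-8 + \frac{3 h}{2}}{4 + h}$ ($v{\left(h \right)} = \frac{h + \left(-8 + \frac{h}{2}\right)}{4 + h} = \frac{-8 + \frac{3 h}{2}}{4 + h}$)
$- 11 \left(4 \left(\left(6 - 3\right) - 2\right) + v{\left(-3 \right)}\right) s{\left(5,-5 \right)} = - 11 \left(4 \left(\left(6 - 3\right) - 2\right) + \frac{-16 + 3 \left(-3\right)}{2 \left(4 - 3\right)}\right) 2 \left(-5\right) = - 11 \left(4 \left(\left(6 - 3\right) - 2\right) + \frac{-16 - 9}{2 \cdot 1}\right) \left(-10\right) = - 11 \left(4 \left(3 - 2\right) + \frac{1}{2} \cdot 1 \left(-25\right)\right) \left(-10\right) = - 11 \left(4 \cdot 1 - \frac{25}{2}\right) \left(-10\right) = - 11 \left(4 - \frac{25}{2}\right) \left(-10\right) = \left(-11\right) \left(- \frac{17}{2}\right) \left(-10\right) = \frac{187}{2} \left(-10\right) = -935$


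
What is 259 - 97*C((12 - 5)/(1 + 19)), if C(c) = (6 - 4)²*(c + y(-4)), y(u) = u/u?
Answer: -1324/5 ≈ -264.80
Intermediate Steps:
y(u) = 1
C(c) = 4 + 4*c (C(c) = (6 - 4)²*(c + 1) = 2²*(1 + c) = 4*(1 + c) = 4 + 4*c)
259 - 97*C((12 - 5)/(1 + 19)) = 259 - 97*(4 + 4*((12 - 5)/(1 + 19))) = 259 - 97*(4 + 4*(7/20)) = 259 - 97*(4 + 7/5) = 259 - 97*27/5 = 259 - 2619/5 = -1324/5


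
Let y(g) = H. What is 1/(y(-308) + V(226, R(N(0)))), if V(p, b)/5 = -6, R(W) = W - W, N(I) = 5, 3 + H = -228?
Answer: -1/261 ≈ -0.0038314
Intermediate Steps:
H = -231 (H = -3 - 228 = -231)
y(g) = -231
R(W) = 0
V(p, b) = -30 (V(p, b) = 5*(-6) = -30)
1/(y(-308) + V(226, R(N(0)))) = 1/(-231 - 30) = 1/(-261) = -1/261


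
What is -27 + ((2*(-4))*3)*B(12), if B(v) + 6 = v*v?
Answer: -3339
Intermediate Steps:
B(v) = -6 + v² (B(v) = -6 + v*v = -6 + v²)
-27 + ((2*(-4))*3)*B(12) = -27 + ((2*(-4))*3)*(-6 + 12²) = -27 + (-8*3)*(-6 + 144) = -27 - 24*138 = -27 - 3312 = -3339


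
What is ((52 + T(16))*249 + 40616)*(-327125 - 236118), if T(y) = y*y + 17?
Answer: -68457117463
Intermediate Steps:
T(y) = 17 + y**2 (T(y) = y**2 + 17 = 17 + y**2)
((52 + T(16))*249 + 40616)*(-327125 - 236118) = ((52 + (17 + 16**2))*249 + 40616)*(-327125 - 236118) = ((52 + (17 + 256))*249 + 40616)*(-563243) = ((52 + 273)*249 + 40616)*(-563243) = (325*249 + 40616)*(-563243) = (80925 + 40616)*(-563243) = 121541*(-563243) = -68457117463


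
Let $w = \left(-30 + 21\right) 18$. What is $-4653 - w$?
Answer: $-4491$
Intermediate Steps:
$w = -162$ ($w = \left(-9\right) 18 = -162$)
$-4653 - w = -4653 - -162 = -4653 + 162 = -4491$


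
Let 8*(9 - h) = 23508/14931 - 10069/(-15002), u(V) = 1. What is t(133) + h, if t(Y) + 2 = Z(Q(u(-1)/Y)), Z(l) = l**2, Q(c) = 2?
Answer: 2134282289/199106544 ≈ 10.719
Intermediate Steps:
h = 1736069201/199106544 (h = 9 - (23508/14931 - 10069/(-15002))/8 = 9 - (23508*(1/14931) - 10069*(-1/15002))/8 = 9 - (2612/1659 + 10069/15002)/8 = 9 - 1/8*55889695/24888318 = 9 - 55889695/199106544 = 1736069201/199106544 ≈ 8.7193)
t(Y) = 2 (t(Y) = -2 + 2**2 = -2 + 4 = 2)
t(133) + h = 2 + 1736069201/199106544 = 2134282289/199106544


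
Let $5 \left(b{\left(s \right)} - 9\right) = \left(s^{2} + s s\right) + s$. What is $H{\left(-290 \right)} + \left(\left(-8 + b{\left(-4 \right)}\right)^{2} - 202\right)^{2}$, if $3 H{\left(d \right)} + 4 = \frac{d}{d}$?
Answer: $\frac{15688896}{625} \approx 25102.0$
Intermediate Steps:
$b{\left(s \right)} = 9 + \frac{s}{5} + \frac{2 s^{2}}{5}$ ($b{\left(s \right)} = 9 + \frac{\left(s^{2} + s s\right) + s}{5} = 9 + \frac{\left(s^{2} + s^{2}\right) + s}{5} = 9 + \frac{2 s^{2} + s}{5} = 9 + \frac{s + 2 s^{2}}{5} = 9 + \left(\frac{s}{5} + \frac{2 s^{2}}{5}\right) = 9 + \frac{s}{5} + \frac{2 s^{2}}{5}$)
$H{\left(d \right)} = -1$ ($H{\left(d \right)} = - \frac{4}{3} + \frac{d \frac{1}{d}}{3} = - \frac{4}{3} + \frac{1}{3} \cdot 1 = - \frac{4}{3} + \frac{1}{3} = -1$)
$H{\left(-290 \right)} + \left(\left(-8 + b{\left(-4 \right)}\right)^{2} - 202\right)^{2} = -1 + \left(\left(-8 + \left(9 + \frac{1}{5} \left(-4\right) + \frac{2 \left(-4\right)^{2}}{5}\right)\right)^{2} - 202\right)^{2} = -1 + \left(\left(-8 + \left(9 - \frac{4}{5} + \frac{2}{5} \cdot 16\right)\right)^{2} - 202\right)^{2} = -1 + \left(\left(-8 + \left(9 - \frac{4}{5} + \frac{32}{5}\right)\right)^{2} - 202\right)^{2} = -1 + \left(\left(-8 + \frac{73}{5}\right)^{2} - 202\right)^{2} = -1 + \left(\left(\frac{33}{5}\right)^{2} - 202\right)^{2} = -1 + \left(\frac{1089}{25} - 202\right)^{2} = -1 + \left(- \frac{3961}{25}\right)^{2} = -1 + \frac{15689521}{625} = \frac{15688896}{625}$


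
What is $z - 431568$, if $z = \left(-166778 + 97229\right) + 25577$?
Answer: $-475540$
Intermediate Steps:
$z = -43972$ ($z = -69549 + 25577 = -43972$)
$z - 431568 = -43972 - 431568 = -475540$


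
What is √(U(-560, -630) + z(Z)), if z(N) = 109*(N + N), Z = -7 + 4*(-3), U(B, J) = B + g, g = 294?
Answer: 2*I*√1102 ≈ 66.393*I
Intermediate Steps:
U(B, J) = 294 + B (U(B, J) = B + 294 = 294 + B)
Z = -19 (Z = -7 - 12 = -19)
z(N) = 218*N (z(N) = 109*(2*N) = 218*N)
√(U(-560, -630) + z(Z)) = √((294 - 560) + 218*(-19)) = √(-266 - 4142) = √(-4408) = 2*I*√1102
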